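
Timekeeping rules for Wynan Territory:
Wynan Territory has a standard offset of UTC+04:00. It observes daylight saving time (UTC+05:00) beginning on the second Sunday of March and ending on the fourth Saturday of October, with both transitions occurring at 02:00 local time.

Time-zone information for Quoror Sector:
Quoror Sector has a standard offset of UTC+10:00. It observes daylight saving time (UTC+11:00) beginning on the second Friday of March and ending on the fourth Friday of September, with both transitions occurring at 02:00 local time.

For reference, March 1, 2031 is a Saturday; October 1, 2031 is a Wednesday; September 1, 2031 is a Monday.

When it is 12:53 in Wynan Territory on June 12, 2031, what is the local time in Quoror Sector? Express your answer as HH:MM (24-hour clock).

18:53

1 March 2031 is a Saturday, so the first Sunday is March 2 and the second is March 9.
1 October 2031 is a Wednesday, so the first Saturday is October 4 and the fourth is October 25.
Daylight saving runs 9 March – 25 October; June 12, 2031 is inside that window, so Wynan Territory is at UTC+05:00.
12:53 Wynan Territory − 5h = 07:53 UTC.
1 March 2031 is a Saturday, so the first Friday is March 7 and the second is March 14.
1 September 2031 is a Monday, so the first Friday is September 5 and the fourth is September 26.
At the standard offset (UTC+10:00), 07:53 UTC + 10h = 17:53 Quoror Sector standard time.
Daylight saving runs 14 March – 26 September; the standard-time date in Quoror Sector, June 12, 2031, is inside that window, so Quoror Sector is at UTC+11:00.
07:53 UTC + 11h = 18:53 Quoror Sector.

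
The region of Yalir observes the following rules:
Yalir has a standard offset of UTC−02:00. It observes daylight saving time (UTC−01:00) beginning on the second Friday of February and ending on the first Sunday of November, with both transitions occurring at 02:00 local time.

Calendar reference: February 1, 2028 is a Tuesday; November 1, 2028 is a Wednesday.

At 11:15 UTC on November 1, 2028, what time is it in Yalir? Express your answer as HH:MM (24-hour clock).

1 February 2028 is a Tuesday, so the first Friday is February 4 and the second is February 11.
1 November 2028 is a Wednesday, so the first Sunday is November 5.
At the standard offset (UTC−02:00), 11:15 UTC − 2h = 09:15 Yalir standard time.
The standard-time date in Yalir, November 1, 2028, falls between 11 February and 5 November, so daylight saving is in effect and Yalir is at UTC−01:00.
11:15 UTC − 1h = 10:15 local.

10:15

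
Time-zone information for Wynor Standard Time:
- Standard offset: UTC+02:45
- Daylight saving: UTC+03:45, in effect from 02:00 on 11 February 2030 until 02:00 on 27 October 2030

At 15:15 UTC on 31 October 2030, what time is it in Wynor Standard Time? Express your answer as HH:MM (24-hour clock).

18:00

At the standard offset (UTC+02:45), 15:15 UTC + 2h45m = 18:00 Wynor Standard Time standard time.
The standard-time date in Wynor Standard Time, 31 October 2030, is outside the daylight-saving period (11 February – 27 October), so Wynor Standard Time is on standard time, UTC+02:45.
15:15 UTC + 2h45m = 18:00 local.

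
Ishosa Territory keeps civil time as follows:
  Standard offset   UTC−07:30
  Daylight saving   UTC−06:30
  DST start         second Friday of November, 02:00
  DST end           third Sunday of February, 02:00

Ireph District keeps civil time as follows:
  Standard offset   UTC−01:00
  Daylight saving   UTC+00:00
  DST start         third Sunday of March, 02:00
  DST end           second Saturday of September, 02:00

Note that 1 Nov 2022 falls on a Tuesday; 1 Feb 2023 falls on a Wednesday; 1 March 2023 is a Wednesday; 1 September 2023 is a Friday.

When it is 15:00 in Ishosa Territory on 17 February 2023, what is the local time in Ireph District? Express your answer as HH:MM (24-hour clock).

20:30

1 November 2022 is a Tuesday, so the first Friday is November 4 and the second is November 11.
1 February 2023 is a Wednesday, so the first Sunday is February 5 and the third is February 19.
17 February 2023 falls between 11 November 2022 and 19 February 2023, so daylight saving is in effect and Ishosa Territory is at UTC−06:30.
15:00 Ishosa Territory + 6h30m = 21:30 UTC.
1 March 2023 is a Wednesday, so the first Sunday is March 5 and the third is March 19.
1 September 2023 is a Friday, so the first Saturday is September 2 and the second is September 9.
At the standard offset (UTC−01:00), 21:30 UTC − 1h = 20:30 Ireph District standard time.
Daylight saving runs 19 March – 9 September; the standard-time date in Ireph District, 17 February 2023, is outside that window, so Ireph District is on standard time at UTC−01:00.
21:30 UTC − 1h = 20:30 Ireph District.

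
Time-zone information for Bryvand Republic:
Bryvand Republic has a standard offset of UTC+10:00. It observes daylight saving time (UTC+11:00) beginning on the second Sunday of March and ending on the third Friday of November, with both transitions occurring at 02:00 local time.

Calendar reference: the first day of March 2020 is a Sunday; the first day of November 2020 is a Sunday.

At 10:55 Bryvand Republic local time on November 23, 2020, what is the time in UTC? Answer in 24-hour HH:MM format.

00:55

1 March 2020 is a Sunday, so the first Sunday is March 1 and the second is March 8.
1 November 2020 is a Sunday, so the first Friday is November 6 and the third is November 20.
November 23, 2020 is outside the daylight-saving period (8 March – 20 November), so Bryvand Republic is on standard time, UTC+10:00.
10:55 local − 10h = 00:55 UTC.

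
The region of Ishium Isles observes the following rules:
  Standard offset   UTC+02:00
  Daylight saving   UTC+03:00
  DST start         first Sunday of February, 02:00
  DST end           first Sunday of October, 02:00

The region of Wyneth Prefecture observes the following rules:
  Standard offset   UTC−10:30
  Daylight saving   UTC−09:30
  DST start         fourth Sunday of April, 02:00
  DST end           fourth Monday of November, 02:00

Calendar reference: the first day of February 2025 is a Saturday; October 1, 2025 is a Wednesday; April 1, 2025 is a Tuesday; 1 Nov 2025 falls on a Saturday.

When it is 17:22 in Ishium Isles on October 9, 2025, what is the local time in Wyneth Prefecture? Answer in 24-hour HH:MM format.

1 February 2025 is a Saturday, so the first Sunday is February 2.
1 October 2025 is a Wednesday, so the first Sunday is October 5.
October 9, 2025 does not fall between 2 February and 5 October, so daylight saving is not in effect and Ishium Isles is at UTC+02:00.
17:22 Ishium Isles − 2h = 15:22 UTC.
1 April 2025 is a Tuesday, so the first Sunday is April 6 and the fourth is April 27.
1 November 2025 is a Saturday, so the first Monday is November 3 and the fourth is November 24.
At the standard offset (UTC−10:30), 15:22 UTC − 10h30m = 04:52 Wyneth Prefecture standard time.
The standard-time date in Wyneth Prefecture, October 9, 2025, lies within the daylight-saving period (27 April – 24 November), so Wyneth Prefecture is on daylight time, UTC−09:30.
15:22 UTC − 9h30m = 05:52 Wyneth Prefecture.

05:52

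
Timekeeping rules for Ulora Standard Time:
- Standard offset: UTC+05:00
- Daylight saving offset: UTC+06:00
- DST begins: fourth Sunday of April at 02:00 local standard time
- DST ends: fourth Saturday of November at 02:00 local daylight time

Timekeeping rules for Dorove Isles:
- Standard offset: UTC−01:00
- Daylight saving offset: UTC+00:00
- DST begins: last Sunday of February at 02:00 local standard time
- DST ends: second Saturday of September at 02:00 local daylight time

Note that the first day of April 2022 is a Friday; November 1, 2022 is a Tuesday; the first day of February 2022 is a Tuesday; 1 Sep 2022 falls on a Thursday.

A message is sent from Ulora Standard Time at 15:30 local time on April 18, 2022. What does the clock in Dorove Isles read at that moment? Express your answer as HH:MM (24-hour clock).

1 April 2022 is a Friday, so the first Sunday is April 3 and the fourth is April 24.
1 November 2022 is a Tuesday, so the first Saturday is November 5 and the fourth is November 26.
Daylight saving runs 24 April – 26 November; April 18, 2022 is outside that window, so Ulora Standard Time is on standard time at UTC+05:00.
15:30 Ulora Standard Time − 5h = 10:30 UTC.
1 February 2022 is a Tuesday, so Sundays fall on 6, 13, 20, 27; the last is February 27.
1 September 2022 is a Thursday, so the first Saturday is September 3 and the second is September 10.
At the standard offset (UTC−01:00), 10:30 UTC − 1h = 09:30 Dorove Isles standard time.
The standard-time date in Dorove Isles, April 18, 2022, lies within the daylight-saving period (27 February – 10 September), so Dorove Isles is on daylight time, UTC+00:00.
10:30 UTC + 0h = 10:30 Dorove Isles.

10:30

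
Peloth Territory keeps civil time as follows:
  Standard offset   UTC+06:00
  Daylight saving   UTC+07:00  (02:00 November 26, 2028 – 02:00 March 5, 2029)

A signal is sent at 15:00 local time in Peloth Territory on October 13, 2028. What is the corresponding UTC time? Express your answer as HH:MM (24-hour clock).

09:00

October 13, 2028 does not fall between 26 November 2028 and 5 March 2029, so daylight saving is not in effect and Peloth Territory is at UTC+06:00.
15:00 local − 6h = 09:00 UTC.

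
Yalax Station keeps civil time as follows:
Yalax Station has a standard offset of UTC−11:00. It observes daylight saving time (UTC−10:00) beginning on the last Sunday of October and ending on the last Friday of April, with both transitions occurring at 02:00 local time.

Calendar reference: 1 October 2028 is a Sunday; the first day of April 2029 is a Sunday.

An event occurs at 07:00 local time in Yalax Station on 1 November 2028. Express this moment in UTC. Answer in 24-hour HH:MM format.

1 October 2028 is a Sunday, so Sundays fall on 1, 8, 15, 22, 29; the last is October 29.
1 April 2029 is a Sunday, so Fridays fall on 6, 13, 20, 27; the last is April 27.
Daylight saving runs 29 October 2028 – 27 April 2029; 1 November 2028 is inside that window, so Yalax Station is at UTC−10:00.
07:00 local + 10h = 17:00 UTC.

17:00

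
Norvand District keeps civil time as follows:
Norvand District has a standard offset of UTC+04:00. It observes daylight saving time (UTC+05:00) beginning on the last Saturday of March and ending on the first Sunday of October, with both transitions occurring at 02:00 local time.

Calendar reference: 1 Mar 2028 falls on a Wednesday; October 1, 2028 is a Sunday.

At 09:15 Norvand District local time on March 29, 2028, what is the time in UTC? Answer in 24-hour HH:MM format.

04:15

1 March 2028 is a Wednesday, so Saturdays fall on 4, 11, 18, 25; the last is March 25.
1 October 2028 is a Sunday, so the first Sunday is October 1.
March 29, 2028 lies within the daylight-saving period (25 March – 1 October), so Norvand District is on daylight time, UTC+05:00.
09:15 local − 5h = 04:15 UTC.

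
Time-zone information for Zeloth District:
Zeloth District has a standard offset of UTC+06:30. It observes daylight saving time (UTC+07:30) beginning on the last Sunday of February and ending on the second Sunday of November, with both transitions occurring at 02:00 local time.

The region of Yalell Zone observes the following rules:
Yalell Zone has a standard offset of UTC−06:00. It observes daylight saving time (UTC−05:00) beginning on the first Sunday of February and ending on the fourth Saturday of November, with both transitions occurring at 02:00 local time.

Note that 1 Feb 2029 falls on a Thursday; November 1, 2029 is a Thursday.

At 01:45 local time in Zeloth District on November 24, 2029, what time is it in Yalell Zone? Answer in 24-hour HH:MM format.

1 February 2029 is a Thursday, so Sundays fall on 4, 11, 18, 25; the last is February 25.
1 November 2029 is a Thursday, so the first Sunday is November 4 and the second is November 11.
November 24, 2029 is outside the daylight-saving period (25 February – 11 November), so Zeloth District is on standard time, UTC+06:30.
01:45 Zeloth District − 6h30m = 19:15 UTC (rolling into the previous day, 23 November 2029).
1 February 2029 is a Thursday, so the first Sunday is February 4.
1 November 2029 is a Thursday, so the first Saturday is November 3 and the fourth is November 24.
At the standard offset (UTC−06:00), 19:15 UTC − 6h = 13:15 Yalell Zone standard time.
Daylight saving runs 4 February – 24 November; the standard-time date in Yalell Zone, November 23, 2029, is inside that window, so Yalell Zone is at UTC−05:00.
19:15 UTC − 5h = 14:15 Yalell Zone.

14:15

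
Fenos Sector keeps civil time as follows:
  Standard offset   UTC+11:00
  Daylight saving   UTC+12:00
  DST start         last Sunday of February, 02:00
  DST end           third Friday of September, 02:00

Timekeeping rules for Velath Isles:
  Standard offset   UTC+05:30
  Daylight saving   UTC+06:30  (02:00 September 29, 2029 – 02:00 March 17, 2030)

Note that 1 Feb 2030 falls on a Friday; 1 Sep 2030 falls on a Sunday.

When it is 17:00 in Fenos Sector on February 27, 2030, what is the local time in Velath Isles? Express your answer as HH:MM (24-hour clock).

11:30

1 February 2030 is a Friday, so Sundays fall on 3, 10, 17, 24; the last is February 24.
1 September 2030 is a Sunday, so the first Friday is September 6 and the third is September 20.
Daylight saving runs 24 February – 20 September; February 27, 2030 is inside that window, so Fenos Sector is at UTC+12:00.
17:00 Fenos Sector − 12h = 05:00 UTC.
At the standard offset (UTC+05:30), 05:00 UTC + 5h30m = 10:30 Velath Isles standard time.
The standard-time date in Velath Isles, February 27, 2030, lies within the daylight-saving period (29 September 2029 – 17 March 2030), so Velath Isles is on daylight time, UTC+06:30.
05:00 UTC + 6h30m = 11:30 Velath Isles.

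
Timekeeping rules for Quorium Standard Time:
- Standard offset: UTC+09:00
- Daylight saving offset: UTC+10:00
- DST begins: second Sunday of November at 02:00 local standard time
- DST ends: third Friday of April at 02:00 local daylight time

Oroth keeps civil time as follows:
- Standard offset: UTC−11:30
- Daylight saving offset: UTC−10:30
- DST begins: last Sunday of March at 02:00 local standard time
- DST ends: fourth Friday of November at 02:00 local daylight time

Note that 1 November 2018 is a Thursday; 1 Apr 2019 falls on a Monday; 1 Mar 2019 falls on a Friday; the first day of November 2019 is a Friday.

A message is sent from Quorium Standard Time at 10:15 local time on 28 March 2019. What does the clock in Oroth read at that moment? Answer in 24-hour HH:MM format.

1 November 2018 is a Thursday, so the first Sunday is November 4 and the second is November 11.
1 April 2019 is a Monday, so the first Friday is April 5 and the third is April 19.
Daylight saving runs 11 November 2018 – 19 April 2019; 28 March 2019 is inside that window, so Quorium Standard Time is at UTC+10:00.
10:15 Quorium Standard Time − 10h = 00:15 UTC.
1 March 2019 is a Friday, so Sundays fall on 3, 10, 17, 24, 31; the last is March 31.
1 November 2019 is a Friday, so the first Friday is November 1 and the fourth is November 22.
At the standard offset (UTC−11:30), 00:15 UTC − 11h30m = 12:45 Oroth standard time (rolling into the previous day, 27 March 2019).
The standard-time date in Oroth, 27 March 2019, does not fall between 31 March and 22 November, so daylight saving is not in effect and Oroth is at UTC−11:30.
00:15 UTC − 11h30m = 12:45 Oroth (rolling into the previous day, 27 March 2019).

12:45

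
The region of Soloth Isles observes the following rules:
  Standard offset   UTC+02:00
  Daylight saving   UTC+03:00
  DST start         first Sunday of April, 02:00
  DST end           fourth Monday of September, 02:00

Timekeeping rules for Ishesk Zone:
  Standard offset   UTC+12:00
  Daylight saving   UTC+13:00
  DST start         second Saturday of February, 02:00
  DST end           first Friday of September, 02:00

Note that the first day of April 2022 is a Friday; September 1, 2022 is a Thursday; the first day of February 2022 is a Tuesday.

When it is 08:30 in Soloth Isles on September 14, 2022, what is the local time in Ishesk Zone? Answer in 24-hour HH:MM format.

17:30

1 April 2022 is a Friday, so the first Sunday is April 3.
1 September 2022 is a Thursday, so the first Monday is September 5 and the fourth is September 26.
September 14, 2022 lies within the daylight-saving period (3 April – 26 September), so Soloth Isles is on daylight time, UTC+03:00.
08:30 Soloth Isles − 3h = 05:30 UTC.
1 February 2022 is a Tuesday, so the first Saturday is February 5 and the second is February 12.
1 September 2022 is a Thursday, so the first Friday is September 2.
At the standard offset (UTC+12:00), 05:30 UTC + 12h = 17:30 Ishesk Zone standard time.
Daylight saving runs 12 February – 2 September; the standard-time date in Ishesk Zone, September 14, 2022, is outside that window, so Ishesk Zone is on standard time at UTC+12:00.
05:30 UTC + 12h = 17:30 Ishesk Zone.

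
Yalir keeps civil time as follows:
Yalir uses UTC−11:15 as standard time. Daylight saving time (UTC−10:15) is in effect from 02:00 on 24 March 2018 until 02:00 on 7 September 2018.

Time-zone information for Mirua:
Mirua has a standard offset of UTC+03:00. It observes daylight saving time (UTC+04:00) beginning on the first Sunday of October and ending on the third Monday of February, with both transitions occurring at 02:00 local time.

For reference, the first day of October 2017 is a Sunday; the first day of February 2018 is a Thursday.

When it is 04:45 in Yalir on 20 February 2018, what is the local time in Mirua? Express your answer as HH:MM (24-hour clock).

Daylight saving runs 24 March – 7 September; 20 February 2018 is outside that window, so Yalir is on standard time at UTC−11:15.
04:45 Yalir + 11h15m = 16:00 UTC.
1 October 2017 is a Sunday, so the first Sunday is October 1.
1 February 2018 is a Thursday, so the first Monday is February 5 and the third is February 19.
At the standard offset (UTC+03:00), 16:00 UTC + 3h = 19:00 Mirua standard time.
The standard-time date in Mirua, 20 February 2018, is outside the daylight-saving period (1 October 2017 – 19 February 2018), so Mirua is on standard time, UTC+03:00.
16:00 UTC + 3h = 19:00 Mirua.

19:00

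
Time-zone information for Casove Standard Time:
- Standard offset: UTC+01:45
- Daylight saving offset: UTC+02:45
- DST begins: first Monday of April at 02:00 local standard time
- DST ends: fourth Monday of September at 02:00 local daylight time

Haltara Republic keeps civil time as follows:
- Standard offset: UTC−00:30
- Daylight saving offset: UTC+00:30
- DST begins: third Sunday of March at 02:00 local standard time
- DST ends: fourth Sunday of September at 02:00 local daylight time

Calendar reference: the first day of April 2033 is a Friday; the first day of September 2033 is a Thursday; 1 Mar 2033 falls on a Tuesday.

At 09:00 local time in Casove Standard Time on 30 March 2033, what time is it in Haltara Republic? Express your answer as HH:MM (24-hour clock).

07:45

1 April 2033 is a Friday, so the first Monday is April 4.
1 September 2033 is a Thursday, so the first Monday is September 5 and the fourth is September 26.
Daylight saving runs 4 April – 26 September; 30 March 2033 is outside that window, so Casove Standard Time is on standard time at UTC+01:45.
09:00 Casove Standard Time − 1h45m = 07:15 UTC.
1 March 2033 is a Tuesday, so the first Sunday is March 6 and the third is March 20.
1 September 2033 is a Thursday, so the first Sunday is September 4 and the fourth is September 25.
At the standard offset (UTC−00:30), 07:15 UTC − 0h30m = 06:45 Haltara Republic standard time.
The standard-time date in Haltara Republic, 30 March 2033, falls between 20 March and 25 September, so daylight saving is in effect and Haltara Republic is at UTC+00:30.
07:15 UTC + 0h30m = 07:45 Haltara Republic.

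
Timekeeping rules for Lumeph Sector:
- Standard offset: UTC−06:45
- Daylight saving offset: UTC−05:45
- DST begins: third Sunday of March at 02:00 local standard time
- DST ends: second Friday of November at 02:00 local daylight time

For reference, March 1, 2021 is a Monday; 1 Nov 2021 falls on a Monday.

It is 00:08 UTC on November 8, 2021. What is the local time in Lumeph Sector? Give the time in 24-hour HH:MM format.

1 March 2021 is a Monday, so the first Sunday is March 7 and the third is March 21.
1 November 2021 is a Monday, so the first Friday is November 5 and the second is November 12.
At the standard offset (UTC−06:45), 00:08 UTC − 6h45m = 17:23 Lumeph Sector standard time (rolling into the previous day, 7 November 2021).
The standard-time date in Lumeph Sector, November 7, 2021, lies within the daylight-saving period (21 March – 12 November), so Lumeph Sector is on daylight time, UTC−05:45.
00:08 UTC − 5h45m = 18:23 local (rolling into the previous day, 7 November 2021).

18:23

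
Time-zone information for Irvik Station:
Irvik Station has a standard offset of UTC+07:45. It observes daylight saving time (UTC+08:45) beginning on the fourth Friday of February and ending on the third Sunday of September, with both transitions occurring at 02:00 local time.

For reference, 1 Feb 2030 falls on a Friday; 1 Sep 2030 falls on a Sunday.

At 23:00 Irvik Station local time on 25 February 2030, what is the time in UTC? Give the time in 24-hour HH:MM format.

14:15

1 February 2030 is a Friday, so the first Friday is February 1 and the fourth is February 22.
1 September 2030 is a Sunday, so the first Sunday is September 1 and the third is September 15.
Daylight saving runs 22 February – 15 September; 25 February 2030 is inside that window, so Irvik Station is at UTC+08:45.
23:00 local − 8h45m = 14:15 UTC.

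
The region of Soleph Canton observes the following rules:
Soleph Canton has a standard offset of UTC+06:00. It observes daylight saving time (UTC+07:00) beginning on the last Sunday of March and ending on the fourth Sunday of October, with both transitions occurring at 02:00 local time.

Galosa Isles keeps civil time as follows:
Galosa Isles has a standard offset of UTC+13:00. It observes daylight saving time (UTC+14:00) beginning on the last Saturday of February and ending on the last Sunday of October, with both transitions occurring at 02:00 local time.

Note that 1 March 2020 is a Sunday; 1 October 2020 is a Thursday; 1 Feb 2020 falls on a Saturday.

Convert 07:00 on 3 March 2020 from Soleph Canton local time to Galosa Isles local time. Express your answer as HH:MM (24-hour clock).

1 March 2020 is a Sunday, so Sundays fall on 1, 8, 15, 22, 29; the last is March 29.
1 October 2020 is a Thursday, so the first Sunday is October 4 and the fourth is October 25.
Daylight saving runs 29 March – 25 October; 3 March 2020 is outside that window, so Soleph Canton is on standard time at UTC+06:00.
07:00 Soleph Canton − 6h = 01:00 UTC.
1 February 2020 is a Saturday, so Saturdays fall on 1, 8, 15, 22, 29; the last is February 29.
1 October 2020 is a Thursday, so Sundays fall on 4, 11, 18, 25; the last is October 25.
At the standard offset (UTC+13:00), 01:00 UTC + 13h = 14:00 Galosa Isles standard time.
The standard-time date in Galosa Isles, 3 March 2020, falls between 29 February and 25 October, so daylight saving is in effect and Galosa Isles is at UTC+14:00.
01:00 UTC + 14h = 15:00 Galosa Isles.

15:00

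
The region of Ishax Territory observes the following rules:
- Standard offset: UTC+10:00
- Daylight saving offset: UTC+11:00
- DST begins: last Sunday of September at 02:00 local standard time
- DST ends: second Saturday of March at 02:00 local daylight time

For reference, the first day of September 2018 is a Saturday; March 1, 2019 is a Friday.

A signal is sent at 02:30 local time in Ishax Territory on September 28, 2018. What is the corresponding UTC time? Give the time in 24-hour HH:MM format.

16:30

1 September 2018 is a Saturday, so Sundays fall on 2, 9, 16, 23, 30; the last is September 30.
1 March 2019 is a Friday, so the first Saturday is March 2 and the second is March 9.
Daylight saving runs 30 September 2018 – 9 March 2019; September 28, 2018 is outside that window, so Ishax Territory is on standard time at UTC+10:00.
02:30 local − 10h = 16:30 UTC (rolling into the previous day, 27 September 2018).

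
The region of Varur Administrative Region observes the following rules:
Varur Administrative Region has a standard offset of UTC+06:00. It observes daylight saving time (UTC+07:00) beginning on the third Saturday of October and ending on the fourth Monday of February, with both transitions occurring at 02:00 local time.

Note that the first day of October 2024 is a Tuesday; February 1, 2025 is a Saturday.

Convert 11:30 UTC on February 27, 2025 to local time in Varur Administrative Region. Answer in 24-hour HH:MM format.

17:30

1 October 2024 is a Tuesday, so the first Saturday is October 5 and the third is October 19.
1 February 2025 is a Saturday, so the first Monday is February 3 and the fourth is February 24.
At the standard offset (UTC+06:00), 11:30 UTC + 6h = 17:30 Varur Administrative Region standard time.
The standard-time date in Varur Administrative Region, February 27, 2025, does not fall between 19 October 2024 and 24 February 2025, so daylight saving is not in effect and Varur Administrative Region is at UTC+06:00.
11:30 UTC + 6h = 17:30 local.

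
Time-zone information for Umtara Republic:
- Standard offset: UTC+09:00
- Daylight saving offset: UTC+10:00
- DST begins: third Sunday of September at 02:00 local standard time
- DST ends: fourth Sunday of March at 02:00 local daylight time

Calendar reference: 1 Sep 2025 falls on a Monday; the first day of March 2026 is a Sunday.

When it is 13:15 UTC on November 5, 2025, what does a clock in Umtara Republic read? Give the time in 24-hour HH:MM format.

23:15

1 September 2025 is a Monday, so the first Sunday is September 7 and the third is September 21.
1 March 2026 is a Sunday, so the first Sunday is March 1 and the fourth is March 22.
At the standard offset (UTC+09:00), 13:15 UTC + 9h = 22:15 Umtara Republic standard time.
Daylight saving runs 21 September 2025 – 22 March 2026; the standard-time date in Umtara Republic, November 5, 2025, is inside that window, so Umtara Republic is at UTC+10:00.
13:15 UTC + 10h = 23:15 local.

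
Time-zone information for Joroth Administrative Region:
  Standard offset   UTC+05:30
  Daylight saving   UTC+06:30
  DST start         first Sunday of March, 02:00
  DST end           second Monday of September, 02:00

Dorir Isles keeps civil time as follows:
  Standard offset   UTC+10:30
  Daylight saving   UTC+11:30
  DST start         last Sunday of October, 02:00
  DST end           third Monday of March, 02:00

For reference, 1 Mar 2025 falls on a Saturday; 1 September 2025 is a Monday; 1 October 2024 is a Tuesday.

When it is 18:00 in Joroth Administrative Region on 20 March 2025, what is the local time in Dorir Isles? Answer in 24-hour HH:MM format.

22:00

1 March 2025 is a Saturday, so the first Sunday is March 2.
1 September 2025 is a Monday, so the first Monday is September 1 and the second is September 8.
20 March 2025 falls between 2 March and 8 September, so daylight saving is in effect and Joroth Administrative Region is at UTC+06:30.
18:00 Joroth Administrative Region − 6h30m = 11:30 UTC.
1 October 2024 is a Tuesday, so Sundays fall on 6, 13, 20, 27; the last is October 27.
1 March 2025 is a Saturday, so the first Monday is March 3 and the third is March 17.
At the standard offset (UTC+10:30), 11:30 UTC + 10h30m = 22:00 Dorir Isles standard time.
The standard-time date in Dorir Isles, 20 March 2025, is outside the daylight-saving period (27 October 2024 – 17 March 2025), so Dorir Isles is on standard time, UTC+10:30.
11:30 UTC + 10h30m = 22:00 Dorir Isles.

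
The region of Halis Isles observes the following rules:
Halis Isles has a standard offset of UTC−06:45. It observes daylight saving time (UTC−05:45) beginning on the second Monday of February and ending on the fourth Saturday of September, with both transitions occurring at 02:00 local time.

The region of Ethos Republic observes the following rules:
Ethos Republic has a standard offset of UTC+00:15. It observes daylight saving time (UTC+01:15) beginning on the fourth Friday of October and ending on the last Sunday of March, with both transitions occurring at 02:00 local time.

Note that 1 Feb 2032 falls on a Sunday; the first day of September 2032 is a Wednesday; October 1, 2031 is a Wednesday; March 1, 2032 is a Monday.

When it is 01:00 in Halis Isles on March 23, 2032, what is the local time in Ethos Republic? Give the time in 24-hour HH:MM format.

1 February 2032 is a Sunday, so the first Monday is February 2 and the second is February 9.
1 September 2032 is a Wednesday, so the first Saturday is September 4 and the fourth is September 25.
March 23, 2032 lies within the daylight-saving period (9 February – 25 September), so Halis Isles is on daylight time, UTC−05:45.
01:00 Halis Isles + 5h45m = 06:45 UTC.
1 October 2031 is a Wednesday, so the first Friday is October 3 and the fourth is October 24.
1 March 2032 is a Monday, so Sundays fall on 7, 14, 21, 28; the last is March 28.
At the standard offset (UTC+00:15), 06:45 UTC + 0h15m = 07:00 Ethos Republic standard time.
Daylight saving runs 24 October 2031 – 28 March 2032; the standard-time date in Ethos Republic, March 23, 2032, is inside that window, so Ethos Republic is at UTC+01:15.
06:45 UTC + 1h15m = 08:00 Ethos Republic.

08:00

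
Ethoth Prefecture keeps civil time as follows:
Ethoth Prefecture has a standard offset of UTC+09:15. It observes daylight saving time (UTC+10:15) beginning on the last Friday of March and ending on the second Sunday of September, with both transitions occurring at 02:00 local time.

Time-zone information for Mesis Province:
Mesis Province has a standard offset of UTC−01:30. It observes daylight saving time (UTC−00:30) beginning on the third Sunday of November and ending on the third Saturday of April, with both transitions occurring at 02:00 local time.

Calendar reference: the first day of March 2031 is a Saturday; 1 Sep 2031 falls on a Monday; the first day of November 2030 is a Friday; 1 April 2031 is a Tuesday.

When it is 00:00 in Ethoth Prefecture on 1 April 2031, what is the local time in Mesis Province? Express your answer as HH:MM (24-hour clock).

13:15

1 March 2031 is a Saturday, so Fridays fall on 7, 14, 21, 28; the last is March 28.
1 September 2031 is a Monday, so the first Sunday is September 7 and the second is September 14.
Daylight saving runs 28 March – 14 September; 1 April 2031 is inside that window, so Ethoth Prefecture is at UTC+10:15.
00:00 Ethoth Prefecture − 10h15m = 13:45 UTC (rolling into the previous day, 31 March 2031).
1 November 2030 is a Friday, so the first Sunday is November 3 and the third is November 17.
1 April 2031 is a Tuesday, so the first Saturday is April 5 and the third is April 19.
At the standard offset (UTC−01:30), 13:45 UTC − 1h30m = 12:15 Mesis Province standard time.
The standard-time date in Mesis Province, 31 March 2031, falls between 17 November 2030 and 19 April 2031, so daylight saving is in effect and Mesis Province is at UTC−00:30.
13:45 UTC − 0h30m = 13:15 Mesis Province.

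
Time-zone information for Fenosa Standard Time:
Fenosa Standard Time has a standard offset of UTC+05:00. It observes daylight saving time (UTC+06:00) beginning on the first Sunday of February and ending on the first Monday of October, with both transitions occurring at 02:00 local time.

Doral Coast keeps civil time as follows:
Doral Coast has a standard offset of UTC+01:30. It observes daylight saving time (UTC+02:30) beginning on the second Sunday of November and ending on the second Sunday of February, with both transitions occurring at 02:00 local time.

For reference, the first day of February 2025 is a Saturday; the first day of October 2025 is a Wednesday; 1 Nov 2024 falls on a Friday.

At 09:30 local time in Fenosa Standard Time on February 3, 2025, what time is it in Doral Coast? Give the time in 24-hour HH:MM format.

1 February 2025 is a Saturday, so the first Sunday is February 2.
1 October 2025 is a Wednesday, so the first Monday is October 6.
February 3, 2025 falls between 2 February and 6 October, so daylight saving is in effect and Fenosa Standard Time is at UTC+06:00.
09:30 Fenosa Standard Time − 6h = 03:30 UTC.
1 November 2024 is a Friday, so the first Sunday is November 3 and the second is November 10.
1 February 2025 is a Saturday, so the first Sunday is February 2 and the second is February 9.
At the standard offset (UTC+01:30), 03:30 UTC + 1h30m = 05:00 Doral Coast standard time.
The standard-time date in Doral Coast, February 3, 2025, falls between 10 November 2024 and 9 February 2025, so daylight saving is in effect and Doral Coast is at UTC+02:30.
03:30 UTC + 2h30m = 06:00 Doral Coast.

06:00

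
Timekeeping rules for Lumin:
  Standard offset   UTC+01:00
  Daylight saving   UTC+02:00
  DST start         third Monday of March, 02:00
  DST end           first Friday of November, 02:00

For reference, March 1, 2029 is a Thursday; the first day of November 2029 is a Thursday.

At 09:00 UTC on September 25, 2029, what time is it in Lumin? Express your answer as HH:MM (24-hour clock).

11:00

1 March 2029 is a Thursday, so the first Monday is March 5 and the third is March 19.
1 November 2029 is a Thursday, so the first Friday is November 2.
At the standard offset (UTC+01:00), 09:00 UTC + 1h = 10:00 Lumin standard time.
The standard-time date in Lumin, September 25, 2029, falls between 19 March and 2 November, so daylight saving is in effect and Lumin is at UTC+02:00.
09:00 UTC + 2h = 11:00 local.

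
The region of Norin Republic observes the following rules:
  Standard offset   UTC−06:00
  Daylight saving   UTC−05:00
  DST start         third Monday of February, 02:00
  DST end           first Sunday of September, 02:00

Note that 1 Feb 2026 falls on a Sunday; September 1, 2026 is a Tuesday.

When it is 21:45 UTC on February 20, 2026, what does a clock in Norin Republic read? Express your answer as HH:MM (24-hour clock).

1 February 2026 is a Sunday, so the first Monday is February 2 and the third is February 16.
1 September 2026 is a Tuesday, so the first Sunday is September 6.
At the standard offset (UTC−06:00), 21:45 UTC − 6h = 15:45 Norin Republic standard time.
The standard-time date in Norin Republic, February 20, 2026, lies within the daylight-saving period (16 February – 6 September), so Norin Republic is on daylight time, UTC−05:00.
21:45 UTC − 5h = 16:45 local.

16:45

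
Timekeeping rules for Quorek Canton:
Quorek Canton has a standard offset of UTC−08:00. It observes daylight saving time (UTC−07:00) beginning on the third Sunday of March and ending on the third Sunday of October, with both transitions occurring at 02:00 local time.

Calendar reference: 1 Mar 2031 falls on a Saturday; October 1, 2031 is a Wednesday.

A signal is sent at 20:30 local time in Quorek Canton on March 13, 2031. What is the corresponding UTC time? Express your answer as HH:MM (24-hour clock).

04:30

1 March 2031 is a Saturday, so the first Sunday is March 2 and the third is March 16.
1 October 2031 is a Wednesday, so the first Sunday is October 5 and the third is October 19.
Daylight saving runs 16 March – 19 October; March 13, 2031 is outside that window, so Quorek Canton is on standard time at UTC−08:00.
20:30 local + 8h = 04:30 UTC (rolling into the next day, 14 March 2031).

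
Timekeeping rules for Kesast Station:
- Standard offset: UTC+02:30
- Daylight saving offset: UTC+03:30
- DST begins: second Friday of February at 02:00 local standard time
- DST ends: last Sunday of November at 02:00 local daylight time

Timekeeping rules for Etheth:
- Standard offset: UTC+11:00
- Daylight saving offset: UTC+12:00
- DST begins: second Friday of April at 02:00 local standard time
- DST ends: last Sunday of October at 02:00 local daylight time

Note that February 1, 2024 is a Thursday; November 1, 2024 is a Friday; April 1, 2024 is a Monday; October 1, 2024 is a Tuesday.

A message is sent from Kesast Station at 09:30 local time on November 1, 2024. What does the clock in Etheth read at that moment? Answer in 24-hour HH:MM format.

1 February 2024 is a Thursday, so the first Friday is February 2 and the second is February 9.
1 November 2024 is a Friday, so Sundays fall on 3, 10, 17, 24; the last is November 24.
November 1, 2024 falls between 9 February and 24 November, so daylight saving is in effect and Kesast Station is at UTC+03:30.
09:30 Kesast Station − 3h30m = 06:00 UTC.
1 April 2024 is a Monday, so the first Friday is April 5 and the second is April 12.
1 October 2024 is a Tuesday, so Sundays fall on 6, 13, 20, 27; the last is October 27.
At the standard offset (UTC+11:00), 06:00 UTC + 11h = 17:00 Etheth standard time.
The standard-time date in Etheth, November 1, 2024, is outside the daylight-saving period (12 April – 27 October), so Etheth is on standard time, UTC+11:00.
06:00 UTC + 11h = 17:00 Etheth.

17:00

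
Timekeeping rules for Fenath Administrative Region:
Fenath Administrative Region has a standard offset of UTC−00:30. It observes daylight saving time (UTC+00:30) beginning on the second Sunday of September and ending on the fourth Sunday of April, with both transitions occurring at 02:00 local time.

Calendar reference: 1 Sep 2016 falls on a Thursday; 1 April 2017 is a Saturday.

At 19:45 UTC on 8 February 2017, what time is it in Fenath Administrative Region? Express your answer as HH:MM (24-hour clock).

20:15

1 September 2016 is a Thursday, so the first Sunday is September 4 and the second is September 11.
1 April 2017 is a Saturday, so the first Sunday is April 2 and the fourth is April 23.
At the standard offset (UTC−00:30), 19:45 UTC − 0h30m = 19:15 Fenath Administrative Region standard time.
The standard-time date in Fenath Administrative Region, 8 February 2017, falls between 11 September 2016 and 23 April 2017, so daylight saving is in effect and Fenath Administrative Region is at UTC+00:30.
19:45 UTC + 0h30m = 20:15 local.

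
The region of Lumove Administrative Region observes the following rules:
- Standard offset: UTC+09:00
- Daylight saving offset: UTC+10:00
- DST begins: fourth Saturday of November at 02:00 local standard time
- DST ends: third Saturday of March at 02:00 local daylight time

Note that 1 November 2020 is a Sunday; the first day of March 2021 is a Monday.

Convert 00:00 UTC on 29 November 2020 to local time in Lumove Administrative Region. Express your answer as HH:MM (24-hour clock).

1 November 2020 is a Sunday, so the first Saturday is November 7 and the fourth is November 28.
1 March 2021 is a Monday, so the first Saturday is March 6 and the third is March 20.
At the standard offset (UTC+09:00), 00:00 UTC + 9h = 09:00 Lumove Administrative Region standard time.
The standard-time date in Lumove Administrative Region, 29 November 2020, lies within the daylight-saving period (28 November 2020 – 20 March 2021), so Lumove Administrative Region is on daylight time, UTC+10:00.
00:00 UTC + 10h = 10:00 local.

10:00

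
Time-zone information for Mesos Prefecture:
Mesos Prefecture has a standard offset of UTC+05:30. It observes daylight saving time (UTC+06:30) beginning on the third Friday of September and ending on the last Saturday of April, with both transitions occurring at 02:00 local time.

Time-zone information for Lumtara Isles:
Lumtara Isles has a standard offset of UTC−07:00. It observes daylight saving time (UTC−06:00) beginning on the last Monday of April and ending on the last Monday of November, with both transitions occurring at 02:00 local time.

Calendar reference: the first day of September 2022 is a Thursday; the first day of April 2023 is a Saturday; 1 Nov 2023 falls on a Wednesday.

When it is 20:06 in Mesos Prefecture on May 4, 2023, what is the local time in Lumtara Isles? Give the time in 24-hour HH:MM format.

1 September 2022 is a Thursday, so the first Friday is September 2 and the third is September 16.
1 April 2023 is a Saturday, so Saturdays fall on 1, 8, 15, 22, 29; the last is April 29.
May 4, 2023 does not fall between 16 September 2022 and 29 April 2023, so daylight saving is not in effect and Mesos Prefecture is at UTC+05:30.
20:06 Mesos Prefecture − 5h30m = 14:36 UTC.
1 April 2023 is a Saturday, so Mondays fall on 3, 10, 17, 24; the last is April 24.
1 November 2023 is a Wednesday, so Mondays fall on 6, 13, 20, 27; the last is November 27.
At the standard offset (UTC−07:00), 14:36 UTC − 7h = 07:36 Lumtara Isles standard time.
The standard-time date in Lumtara Isles, May 4, 2023, lies within the daylight-saving period (24 April – 27 November), so Lumtara Isles is on daylight time, UTC−06:00.
14:36 UTC − 6h = 08:36 Lumtara Isles.

08:36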